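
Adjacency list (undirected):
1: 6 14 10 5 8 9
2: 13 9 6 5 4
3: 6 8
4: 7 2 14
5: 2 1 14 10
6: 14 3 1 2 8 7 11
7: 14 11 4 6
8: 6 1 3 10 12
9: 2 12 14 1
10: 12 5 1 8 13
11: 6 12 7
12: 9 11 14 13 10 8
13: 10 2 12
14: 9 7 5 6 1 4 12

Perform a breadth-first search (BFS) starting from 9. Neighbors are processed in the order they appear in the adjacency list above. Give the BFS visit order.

9 → 2 → 12 → 14 → 1 → 13 → 6 → 5 → 4 → 11 → 10 → 8 → 7 → 3

Visit 9; enqueue 2, 12, 14, 1 → queue [2, 12, 14, 1]
Visit 2; enqueue 13, 6, 5, 4 → queue [12, 14, 1, 13, 6, 5, 4]
Visit 12; enqueue 11, 10, 8 → queue [14, 1, 13, 6, 5, 4, 11, 10, 8]
Visit 14; enqueue 7 → queue [1, 13, 6, 5, 4, 11, 10, 8, 7]
Visit 1 → queue [13, 6, 5, 4, 11, 10, 8, 7]
Visit 13 → queue [6, 5, 4, 11, 10, 8, 7]
Visit 6; enqueue 3 → queue [5, 4, 11, 10, 8, 7, 3]
Visit 5 → queue [4, 11, 10, 8, 7, 3]
Visit 4 → queue [11, 10, 8, 7, 3]
Visit 11 → queue [10, 8, 7, 3]
Visit 10 → queue [8, 7, 3]
Visit 8 → queue [7, 3]
Visit 7 → queue [3]
Visit 3 → queue []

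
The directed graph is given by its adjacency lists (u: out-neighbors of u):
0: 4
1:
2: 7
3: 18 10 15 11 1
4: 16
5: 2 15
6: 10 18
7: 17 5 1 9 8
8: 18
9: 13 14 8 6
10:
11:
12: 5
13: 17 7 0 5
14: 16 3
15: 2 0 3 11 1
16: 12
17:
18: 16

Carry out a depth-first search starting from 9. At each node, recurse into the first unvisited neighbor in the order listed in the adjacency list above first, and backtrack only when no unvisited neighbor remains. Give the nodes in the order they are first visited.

Visit 9
9 → 13
13 → 17
13 → 7
7 → 5
5 → 2
5 → 15
15 → 0
0 → 4
4 → 16
16 → 12
15 → 3
3 → 18
3 → 10
3 → 11
3 → 1
7 → 8
9 → 14
9 → 6

9 → 13 → 17 → 7 → 5 → 2 → 15 → 0 → 4 → 16 → 12 → 3 → 18 → 10 → 11 → 1 → 8 → 14 → 6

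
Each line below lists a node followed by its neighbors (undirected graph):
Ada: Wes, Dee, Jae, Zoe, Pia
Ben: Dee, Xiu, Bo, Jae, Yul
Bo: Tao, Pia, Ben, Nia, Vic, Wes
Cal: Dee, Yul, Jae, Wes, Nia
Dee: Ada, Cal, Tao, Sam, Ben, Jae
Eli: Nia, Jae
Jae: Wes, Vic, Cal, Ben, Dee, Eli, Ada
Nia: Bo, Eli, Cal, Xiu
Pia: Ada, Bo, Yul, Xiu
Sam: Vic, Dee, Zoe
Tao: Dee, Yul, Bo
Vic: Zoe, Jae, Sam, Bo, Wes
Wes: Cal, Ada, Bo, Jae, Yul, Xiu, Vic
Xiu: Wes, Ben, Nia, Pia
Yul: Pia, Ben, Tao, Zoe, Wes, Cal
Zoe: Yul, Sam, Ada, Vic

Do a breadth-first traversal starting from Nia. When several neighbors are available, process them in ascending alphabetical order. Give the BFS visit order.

Visit Nia; enqueue Bo, Cal, Eli, Xiu → queue [Bo, Cal, Eli, Xiu]
Visit Bo; enqueue Ben, Pia, Tao, Vic, Wes → queue [Cal, Eli, Xiu, Ben, Pia, Tao, Vic, Wes]
Visit Cal; enqueue Dee, Jae, Yul → queue [Eli, Xiu, Ben, Pia, Tao, Vic, Wes, Dee, Jae, Yul]
Visit Eli → queue [Xiu, Ben, Pia, Tao, Vic, Wes, Dee, Jae, Yul]
Visit Xiu → queue [Ben, Pia, Tao, Vic, Wes, Dee, Jae, Yul]
Visit Ben → queue [Pia, Tao, Vic, Wes, Dee, Jae, Yul]
Visit Pia; enqueue Ada → queue [Tao, Vic, Wes, Dee, Jae, Yul, Ada]
Visit Tao → queue [Vic, Wes, Dee, Jae, Yul, Ada]
Visit Vic; enqueue Sam, Zoe → queue [Wes, Dee, Jae, Yul, Ada, Sam, Zoe]
Visit Wes → queue [Dee, Jae, Yul, Ada, Sam, Zoe]
Visit Dee → queue [Jae, Yul, Ada, Sam, Zoe]
Visit Jae → queue [Yul, Ada, Sam, Zoe]
Visit Yul → queue [Ada, Sam, Zoe]
Visit Ada → queue [Sam, Zoe]
Visit Sam → queue [Zoe]
Visit Zoe → queue []

Nia, Bo, Cal, Eli, Xiu, Ben, Pia, Tao, Vic, Wes, Dee, Jae, Yul, Ada, Sam, Zoe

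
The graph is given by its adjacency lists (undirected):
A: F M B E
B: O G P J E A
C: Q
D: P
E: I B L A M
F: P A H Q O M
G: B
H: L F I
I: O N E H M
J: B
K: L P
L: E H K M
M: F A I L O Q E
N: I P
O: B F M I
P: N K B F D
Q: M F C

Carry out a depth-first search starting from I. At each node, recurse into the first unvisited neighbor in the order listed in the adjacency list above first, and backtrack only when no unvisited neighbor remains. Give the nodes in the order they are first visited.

I → O → B → G → P → N → K → L → E → A → F → H → Q → M → C → D → J

Visit I
I → O
O → B
B → G
B → P
P → N
P → K
K → L
L → E
E → A
A → F
F → H
F → Q
Q → M
Q → C
P → D
B → J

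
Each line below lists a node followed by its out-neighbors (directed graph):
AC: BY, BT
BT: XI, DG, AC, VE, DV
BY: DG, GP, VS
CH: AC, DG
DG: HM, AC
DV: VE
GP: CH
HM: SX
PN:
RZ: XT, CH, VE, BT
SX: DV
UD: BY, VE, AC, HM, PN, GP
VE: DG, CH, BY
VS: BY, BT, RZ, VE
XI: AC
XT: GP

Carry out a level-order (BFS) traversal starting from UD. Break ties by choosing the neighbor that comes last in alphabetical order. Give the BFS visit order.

Visit UD; enqueue VE, PN, HM, GP, BY, AC → queue [VE, PN, HM, GP, BY, AC]
Visit VE; enqueue DG, CH → queue [PN, HM, GP, BY, AC, DG, CH]
Visit PN → queue [HM, GP, BY, AC, DG, CH]
Visit HM; enqueue SX → queue [GP, BY, AC, DG, CH, SX]
Visit GP → queue [BY, AC, DG, CH, SX]
Visit BY; enqueue VS → queue [AC, DG, CH, SX, VS]
Visit AC; enqueue BT → queue [DG, CH, SX, VS, BT]
Visit DG → queue [CH, SX, VS, BT]
Visit CH → queue [SX, VS, BT]
Visit SX; enqueue DV → queue [VS, BT, DV]
Visit VS; enqueue RZ → queue [BT, DV, RZ]
Visit BT; enqueue XI → queue [DV, RZ, XI]
Visit DV → queue [RZ, XI]
Visit RZ; enqueue XT → queue [XI, XT]
Visit XI → queue [XT]
Visit XT → queue []

UD, VE, PN, HM, GP, BY, AC, DG, CH, SX, VS, BT, DV, RZ, XI, XT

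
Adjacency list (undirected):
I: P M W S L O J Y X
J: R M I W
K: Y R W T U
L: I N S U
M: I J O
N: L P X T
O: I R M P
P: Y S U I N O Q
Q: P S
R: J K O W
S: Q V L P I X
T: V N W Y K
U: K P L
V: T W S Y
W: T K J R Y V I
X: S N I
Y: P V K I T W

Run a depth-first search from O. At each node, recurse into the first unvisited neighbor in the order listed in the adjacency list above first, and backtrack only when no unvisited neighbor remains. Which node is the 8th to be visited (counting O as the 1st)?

L

Visit O
O → I
I → P
P → Y
Y → V
V → T
T → N
N → L
L → S
S → Q
S → X
L → U
U → K
K → R
R → J
J → M
J → W

Visit order: O, I, P, Y, V, T, N, L, S, Q, X, U, K, R, J, M, W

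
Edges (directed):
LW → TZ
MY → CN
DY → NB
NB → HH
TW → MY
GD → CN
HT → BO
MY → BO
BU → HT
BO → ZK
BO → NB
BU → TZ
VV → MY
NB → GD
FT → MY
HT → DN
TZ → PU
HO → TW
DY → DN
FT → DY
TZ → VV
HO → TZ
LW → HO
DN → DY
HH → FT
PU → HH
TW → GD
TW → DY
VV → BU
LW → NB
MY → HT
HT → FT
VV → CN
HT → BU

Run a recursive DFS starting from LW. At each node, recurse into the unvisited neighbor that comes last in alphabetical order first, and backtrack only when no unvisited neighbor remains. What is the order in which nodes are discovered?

Visit LW
LW → TZ
TZ → VV
VV → MY
MY → HT
HT → FT
FT → DY
DY → NB
NB → HH
NB → GD
GD → CN
DY → DN
HT → BU
HT → BO
BO → ZK
TZ → PU
LW → HO
HO → TW

LW TZ VV MY HT FT DY NB HH GD CN DN BU BO ZK PU HO TW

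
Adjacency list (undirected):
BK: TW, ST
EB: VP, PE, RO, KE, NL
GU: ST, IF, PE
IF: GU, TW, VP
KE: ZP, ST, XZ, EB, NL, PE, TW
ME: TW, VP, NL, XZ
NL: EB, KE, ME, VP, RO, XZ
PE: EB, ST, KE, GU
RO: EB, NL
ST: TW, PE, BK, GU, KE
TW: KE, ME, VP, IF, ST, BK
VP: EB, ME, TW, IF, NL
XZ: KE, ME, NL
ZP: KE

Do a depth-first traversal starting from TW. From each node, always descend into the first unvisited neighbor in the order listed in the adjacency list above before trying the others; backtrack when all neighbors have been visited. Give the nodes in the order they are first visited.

TW → KE → ZP → ST → PE → EB → VP → ME → NL → RO → XZ → IF → GU → BK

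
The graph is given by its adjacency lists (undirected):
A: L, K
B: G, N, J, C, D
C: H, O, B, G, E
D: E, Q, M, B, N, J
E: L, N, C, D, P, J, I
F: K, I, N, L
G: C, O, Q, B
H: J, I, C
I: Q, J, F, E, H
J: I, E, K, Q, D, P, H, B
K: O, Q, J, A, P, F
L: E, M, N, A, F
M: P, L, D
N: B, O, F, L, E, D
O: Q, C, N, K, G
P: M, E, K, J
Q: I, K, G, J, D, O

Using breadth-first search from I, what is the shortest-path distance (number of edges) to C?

Level 0: I
Level 1: E, F, H, J, Q
Level 2: B, C, D, G, K, L, N, O, P
Level 3: A, M
C first appears at level 2.

2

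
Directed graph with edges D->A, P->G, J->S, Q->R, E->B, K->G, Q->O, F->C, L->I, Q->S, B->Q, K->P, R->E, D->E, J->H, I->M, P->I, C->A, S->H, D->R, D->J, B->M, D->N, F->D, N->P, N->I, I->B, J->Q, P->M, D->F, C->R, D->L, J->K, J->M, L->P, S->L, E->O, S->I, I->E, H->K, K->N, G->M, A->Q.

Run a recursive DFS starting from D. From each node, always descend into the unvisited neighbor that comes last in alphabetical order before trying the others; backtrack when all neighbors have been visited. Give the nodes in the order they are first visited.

Visit D
D → R
R → E
E → O
E → B
B → Q
Q → S
S → L
L → P
P → M
P → I
P → G
S → H
H → K
K → N
D → J
D → F
F → C
C → A

D -> R -> E -> O -> B -> Q -> S -> L -> P -> M -> I -> G -> H -> K -> N -> J -> F -> C -> A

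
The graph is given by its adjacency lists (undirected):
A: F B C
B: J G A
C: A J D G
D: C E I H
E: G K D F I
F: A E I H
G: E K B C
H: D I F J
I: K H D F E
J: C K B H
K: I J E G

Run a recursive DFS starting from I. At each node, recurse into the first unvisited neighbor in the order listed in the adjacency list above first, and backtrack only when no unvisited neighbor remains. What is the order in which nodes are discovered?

Visit I
I → K
K → J
J → C
C → A
A → F
F → E
E → G
G → B
E → D
D → H

I K J C A F E G B D H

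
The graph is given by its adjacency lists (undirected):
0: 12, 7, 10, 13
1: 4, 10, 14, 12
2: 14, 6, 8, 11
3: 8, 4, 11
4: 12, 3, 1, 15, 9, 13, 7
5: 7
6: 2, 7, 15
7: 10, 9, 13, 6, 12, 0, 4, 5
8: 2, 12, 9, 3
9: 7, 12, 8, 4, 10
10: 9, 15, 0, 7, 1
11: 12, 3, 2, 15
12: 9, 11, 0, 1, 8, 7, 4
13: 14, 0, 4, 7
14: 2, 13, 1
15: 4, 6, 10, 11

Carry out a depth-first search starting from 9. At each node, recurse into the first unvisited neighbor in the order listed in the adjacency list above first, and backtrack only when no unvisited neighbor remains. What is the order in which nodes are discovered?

Visit 9
9 → 7
7 → 10
10 → 15
15 → 4
4 → 12
12 → 11
11 → 3
3 → 8
8 → 2
2 → 14
14 → 13
13 → 0
14 → 1
2 → 6
7 → 5

9 → 7 → 10 → 15 → 4 → 12 → 11 → 3 → 8 → 2 → 14 → 13 → 0 → 1 → 6 → 5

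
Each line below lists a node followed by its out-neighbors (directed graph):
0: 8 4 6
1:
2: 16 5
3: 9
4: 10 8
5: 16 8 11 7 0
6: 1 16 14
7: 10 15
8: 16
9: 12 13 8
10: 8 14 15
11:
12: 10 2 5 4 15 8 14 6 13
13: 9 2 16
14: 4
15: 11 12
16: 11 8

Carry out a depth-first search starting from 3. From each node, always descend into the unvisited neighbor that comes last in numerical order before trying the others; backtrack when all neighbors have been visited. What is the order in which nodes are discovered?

Visit 3
3 → 9
9 → 13
13 → 16
16 → 11
16 → 8
13 → 2
2 → 5
5 → 7
7 → 15
15 → 12
12 → 14
14 → 4
4 → 10
12 → 6
6 → 1
5 → 0

3 -> 9 -> 13 -> 16 -> 11 -> 8 -> 2 -> 5 -> 7 -> 15 -> 12 -> 14 -> 4 -> 10 -> 6 -> 1 -> 0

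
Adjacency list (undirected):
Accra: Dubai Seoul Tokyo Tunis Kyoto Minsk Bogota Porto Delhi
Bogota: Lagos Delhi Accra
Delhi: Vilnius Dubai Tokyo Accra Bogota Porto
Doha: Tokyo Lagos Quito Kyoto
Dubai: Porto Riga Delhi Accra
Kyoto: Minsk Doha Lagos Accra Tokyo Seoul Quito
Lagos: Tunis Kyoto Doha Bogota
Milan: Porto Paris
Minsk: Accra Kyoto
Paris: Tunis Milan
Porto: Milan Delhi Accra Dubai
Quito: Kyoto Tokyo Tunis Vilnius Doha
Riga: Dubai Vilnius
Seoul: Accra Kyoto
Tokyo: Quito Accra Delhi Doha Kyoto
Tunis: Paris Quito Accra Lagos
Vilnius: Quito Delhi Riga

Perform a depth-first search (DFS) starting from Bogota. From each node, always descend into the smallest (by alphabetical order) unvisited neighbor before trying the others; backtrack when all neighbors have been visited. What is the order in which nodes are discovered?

Visit Bogota
Bogota → Accra
Accra → Delhi
Delhi → Dubai
Dubai → Porto
Porto → Milan
Milan → Paris
Paris → Tunis
Tunis → Lagos
Lagos → Doha
Doha → Kyoto
Kyoto → Minsk
Kyoto → Quito
Quito → Tokyo
Quito → Vilnius
Vilnius → Riga
Kyoto → Seoul

Bogota Accra Delhi Dubai Porto Milan Paris Tunis Lagos Doha Kyoto Minsk Quito Tokyo Vilnius Riga Seoul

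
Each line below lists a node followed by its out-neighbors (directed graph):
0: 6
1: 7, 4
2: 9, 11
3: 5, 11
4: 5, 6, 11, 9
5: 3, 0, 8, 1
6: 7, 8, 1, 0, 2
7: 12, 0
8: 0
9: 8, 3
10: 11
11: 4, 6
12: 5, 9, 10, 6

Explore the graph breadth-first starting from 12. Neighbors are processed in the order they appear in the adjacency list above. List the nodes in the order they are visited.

Visit 12; enqueue 5, 9, 10, 6 → queue [5, 9, 10, 6]
Visit 5; enqueue 3, 0, 8, 1 → queue [9, 10, 6, 3, 0, 8, 1]
Visit 9 → queue [10, 6, 3, 0, 8, 1]
Visit 10; enqueue 11 → queue [6, 3, 0, 8, 1, 11]
Visit 6; enqueue 7, 2 → queue [3, 0, 8, 1, 11, 7, 2]
Visit 3 → queue [0, 8, 1, 11, 7, 2]
Visit 0 → queue [8, 1, 11, 7, 2]
Visit 8 → queue [1, 11, 7, 2]
Visit 1; enqueue 4 → queue [11, 7, 2, 4]
Visit 11 → queue [7, 2, 4]
Visit 7 → queue [2, 4]
Visit 2 → queue [4]
Visit 4 → queue []

12 5 9 10 6 3 0 8 1 11 7 2 4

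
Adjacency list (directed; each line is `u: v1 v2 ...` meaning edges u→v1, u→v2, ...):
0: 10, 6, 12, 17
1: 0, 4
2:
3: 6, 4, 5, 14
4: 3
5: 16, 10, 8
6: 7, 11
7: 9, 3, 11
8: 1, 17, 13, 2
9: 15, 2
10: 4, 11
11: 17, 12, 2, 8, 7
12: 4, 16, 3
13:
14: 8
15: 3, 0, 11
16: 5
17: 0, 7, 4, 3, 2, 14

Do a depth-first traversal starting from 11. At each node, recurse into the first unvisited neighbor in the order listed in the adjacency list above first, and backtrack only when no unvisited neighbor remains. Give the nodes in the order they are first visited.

11 → 17 → 0 → 10 → 4 → 3 → 6 → 7 → 9 → 15 → 2 → 5 → 16 → 8 → 1 → 13 → 14 → 12

Visit 11
11 → 17
17 → 0
0 → 10
10 → 4
4 → 3
3 → 6
6 → 7
7 → 9
9 → 15
9 → 2
3 → 5
5 → 16
5 → 8
8 → 1
8 → 13
3 → 14
0 → 12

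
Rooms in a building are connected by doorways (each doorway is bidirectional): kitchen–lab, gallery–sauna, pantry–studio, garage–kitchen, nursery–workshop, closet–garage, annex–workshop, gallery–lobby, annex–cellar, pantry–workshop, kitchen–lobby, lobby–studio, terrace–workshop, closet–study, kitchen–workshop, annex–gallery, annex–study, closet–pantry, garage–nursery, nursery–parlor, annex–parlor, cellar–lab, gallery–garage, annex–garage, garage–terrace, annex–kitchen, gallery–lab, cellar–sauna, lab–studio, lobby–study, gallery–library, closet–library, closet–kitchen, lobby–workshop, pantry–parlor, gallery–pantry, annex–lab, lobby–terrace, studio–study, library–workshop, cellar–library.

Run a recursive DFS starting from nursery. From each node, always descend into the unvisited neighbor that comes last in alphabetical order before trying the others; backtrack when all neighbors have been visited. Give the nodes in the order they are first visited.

nursery workshop terrace lobby study studio pantry parlor annex lab kitchen garage gallery sauna cellar library closet

Visit nursery
nursery → workshop
workshop → terrace
terrace → lobby
lobby → study
study → studio
studio → pantry
pantry → parlor
parlor → annex
annex → lab
lab → kitchen
kitchen → garage
garage → gallery
gallery → sauna
sauna → cellar
cellar → library
library → closet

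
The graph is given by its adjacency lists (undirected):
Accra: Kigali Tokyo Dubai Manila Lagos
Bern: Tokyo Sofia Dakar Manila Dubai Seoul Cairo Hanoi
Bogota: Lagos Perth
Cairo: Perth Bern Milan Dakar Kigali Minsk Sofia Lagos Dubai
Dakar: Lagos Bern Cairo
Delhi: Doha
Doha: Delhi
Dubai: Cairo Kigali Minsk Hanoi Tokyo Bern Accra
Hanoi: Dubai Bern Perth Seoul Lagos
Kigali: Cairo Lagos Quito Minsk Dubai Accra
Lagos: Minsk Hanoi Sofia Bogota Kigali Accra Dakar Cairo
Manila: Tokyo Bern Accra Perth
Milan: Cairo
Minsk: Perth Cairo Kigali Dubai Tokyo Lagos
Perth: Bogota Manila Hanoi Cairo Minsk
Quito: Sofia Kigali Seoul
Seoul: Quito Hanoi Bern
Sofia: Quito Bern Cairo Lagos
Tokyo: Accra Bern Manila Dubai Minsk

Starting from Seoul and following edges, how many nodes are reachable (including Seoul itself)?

17

BFS from Seoul visits: Seoul, Quito, Hanoi, Bern, Sofia, Kigali, Perth, Lagos, Dubai, Tokyo, Manila, Dakar, Cairo, Minsk, Accra, Bogota, Milan
Reachable nodes: 17 of 19 total.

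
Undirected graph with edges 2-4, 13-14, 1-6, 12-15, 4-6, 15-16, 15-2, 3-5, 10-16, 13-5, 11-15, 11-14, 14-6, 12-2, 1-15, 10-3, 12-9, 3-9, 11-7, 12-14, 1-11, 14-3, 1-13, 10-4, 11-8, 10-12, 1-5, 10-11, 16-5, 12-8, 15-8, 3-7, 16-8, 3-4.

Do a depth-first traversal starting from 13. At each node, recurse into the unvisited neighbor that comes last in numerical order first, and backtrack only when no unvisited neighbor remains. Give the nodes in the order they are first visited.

13, 14, 12, 15, 16, 10, 11, 8, 7, 3, 9, 5, 1, 6, 4, 2

Visit 13
13 → 14
14 → 12
12 → 15
15 → 16
16 → 10
10 → 11
11 → 8
11 → 7
7 → 3
3 → 9
3 → 5
5 → 1
1 → 6
6 → 4
4 → 2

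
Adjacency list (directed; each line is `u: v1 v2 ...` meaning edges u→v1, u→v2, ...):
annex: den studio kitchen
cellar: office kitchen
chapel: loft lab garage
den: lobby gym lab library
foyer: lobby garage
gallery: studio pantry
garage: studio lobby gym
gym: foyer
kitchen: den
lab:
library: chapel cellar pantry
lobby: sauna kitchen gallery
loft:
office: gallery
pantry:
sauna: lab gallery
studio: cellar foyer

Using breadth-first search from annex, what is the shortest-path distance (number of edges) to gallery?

3

Level 0: annex
Level 1: den, kitchen, studio
Level 2: cellar, foyer, gym, lab, library, lobby
Level 3: chapel, gallery, garage, office, pantry, sauna
Level 4: loft
gallery first appears at level 3.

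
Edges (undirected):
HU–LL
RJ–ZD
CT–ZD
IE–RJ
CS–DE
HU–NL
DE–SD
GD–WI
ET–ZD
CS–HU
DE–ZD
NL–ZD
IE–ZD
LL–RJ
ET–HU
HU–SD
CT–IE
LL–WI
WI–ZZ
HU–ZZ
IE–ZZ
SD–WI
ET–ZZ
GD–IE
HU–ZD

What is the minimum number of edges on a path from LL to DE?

Level 0: LL
Level 1: HU, RJ, WI
Level 2: CS, ET, GD, IE, NL, SD, ZD, ZZ
Level 3: CT, DE
DE first appears at level 3.

3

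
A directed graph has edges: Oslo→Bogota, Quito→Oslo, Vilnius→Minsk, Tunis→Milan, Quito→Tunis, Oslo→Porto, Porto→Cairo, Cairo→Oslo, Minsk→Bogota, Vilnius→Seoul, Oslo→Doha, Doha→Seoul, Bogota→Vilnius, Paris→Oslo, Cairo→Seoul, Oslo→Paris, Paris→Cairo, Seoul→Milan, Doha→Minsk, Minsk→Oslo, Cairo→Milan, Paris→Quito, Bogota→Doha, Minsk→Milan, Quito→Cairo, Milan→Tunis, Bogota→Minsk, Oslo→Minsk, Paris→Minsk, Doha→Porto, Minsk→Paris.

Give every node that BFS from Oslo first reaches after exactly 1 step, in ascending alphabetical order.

Bogota, Doha, Minsk, Paris, Porto

Level 0: Oslo
Level 1: Bogota, Doha, Minsk, Paris, Porto
Level 2: Cairo, Milan, Quito, Seoul, Vilnius
Level 3: Tunis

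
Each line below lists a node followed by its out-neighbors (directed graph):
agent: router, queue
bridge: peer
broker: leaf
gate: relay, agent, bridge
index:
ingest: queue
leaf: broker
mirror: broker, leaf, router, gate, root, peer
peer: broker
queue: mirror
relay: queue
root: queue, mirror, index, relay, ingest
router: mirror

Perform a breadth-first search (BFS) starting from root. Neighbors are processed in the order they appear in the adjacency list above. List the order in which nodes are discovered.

root → queue → mirror → index → relay → ingest → broker → leaf → router → gate → peer → agent → bridge

Visit root; enqueue queue, mirror, index, relay, ingest → queue [queue, mirror, index, relay, ingest]
Visit queue → queue [mirror, index, relay, ingest]
Visit mirror; enqueue broker, leaf, router, gate, peer → queue [index, relay, ingest, broker, leaf, router, gate, peer]
Visit index → queue [relay, ingest, broker, leaf, router, gate, peer]
Visit relay → queue [ingest, broker, leaf, router, gate, peer]
Visit ingest → queue [broker, leaf, router, gate, peer]
Visit broker → queue [leaf, router, gate, peer]
Visit leaf → queue [router, gate, peer]
Visit router → queue [gate, peer]
Visit gate; enqueue agent, bridge → queue [peer, agent, bridge]
Visit peer → queue [agent, bridge]
Visit agent → queue [bridge]
Visit bridge → queue []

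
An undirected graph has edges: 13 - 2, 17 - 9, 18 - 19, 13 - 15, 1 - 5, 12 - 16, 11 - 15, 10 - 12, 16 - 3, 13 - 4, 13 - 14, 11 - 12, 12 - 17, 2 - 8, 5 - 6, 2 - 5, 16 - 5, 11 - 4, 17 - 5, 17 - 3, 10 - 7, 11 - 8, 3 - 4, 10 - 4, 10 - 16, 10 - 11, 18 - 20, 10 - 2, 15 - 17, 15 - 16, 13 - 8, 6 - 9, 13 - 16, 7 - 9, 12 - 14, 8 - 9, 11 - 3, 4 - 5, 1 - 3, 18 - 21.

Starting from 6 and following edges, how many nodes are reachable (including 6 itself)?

17

BFS from 6 visits: 6, 9, 5, 17, 8, 7, 16, 4, 2, 1, 15, 12, 3, 13, 11, 10, 14
Reachable nodes: 17 of 21 total.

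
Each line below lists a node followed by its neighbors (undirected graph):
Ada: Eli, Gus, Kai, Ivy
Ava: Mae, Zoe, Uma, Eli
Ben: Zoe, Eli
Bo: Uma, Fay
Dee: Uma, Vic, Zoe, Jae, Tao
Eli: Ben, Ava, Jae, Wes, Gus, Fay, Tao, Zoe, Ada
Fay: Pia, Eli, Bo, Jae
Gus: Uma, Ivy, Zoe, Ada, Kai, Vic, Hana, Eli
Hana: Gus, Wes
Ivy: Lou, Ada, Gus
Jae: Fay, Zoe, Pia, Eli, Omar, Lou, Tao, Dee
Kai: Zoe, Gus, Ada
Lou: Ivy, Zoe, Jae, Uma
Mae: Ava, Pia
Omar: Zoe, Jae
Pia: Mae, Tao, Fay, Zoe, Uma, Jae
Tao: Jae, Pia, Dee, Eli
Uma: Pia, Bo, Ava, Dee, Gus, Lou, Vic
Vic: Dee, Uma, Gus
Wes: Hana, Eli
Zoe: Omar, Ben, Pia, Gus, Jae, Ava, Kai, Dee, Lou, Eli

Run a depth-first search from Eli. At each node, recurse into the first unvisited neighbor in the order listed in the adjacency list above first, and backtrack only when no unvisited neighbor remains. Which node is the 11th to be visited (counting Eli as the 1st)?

Bo

Visit Eli
Eli → Ben
Ben → Zoe
Zoe → Omar
Omar → Jae
Jae → Fay
Fay → Pia
Pia → Mae
Mae → Ava
Ava → Uma
Uma → Bo
Uma → Dee
Dee → Vic
Vic → Gus
Gus → Ivy
Ivy → Lou
Ivy → Ada
Ada → Kai
Gus → Hana
Hana → Wes
Dee → Tao

Visit order: Eli, Ben, Zoe, Omar, Jae, Fay, Pia, Mae, Ava, Uma, Bo, Dee, Vic, Gus, Ivy, Lou, Ada, Kai, Hana, Wes, Tao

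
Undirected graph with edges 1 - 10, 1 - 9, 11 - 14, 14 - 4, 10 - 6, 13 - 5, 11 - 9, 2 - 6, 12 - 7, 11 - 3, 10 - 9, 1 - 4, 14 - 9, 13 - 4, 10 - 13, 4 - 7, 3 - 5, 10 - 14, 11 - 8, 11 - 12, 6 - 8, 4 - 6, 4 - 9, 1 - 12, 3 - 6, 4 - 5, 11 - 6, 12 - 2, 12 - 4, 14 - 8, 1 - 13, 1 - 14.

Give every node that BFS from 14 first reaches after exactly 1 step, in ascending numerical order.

Level 0: 14
Level 1: 1, 4, 8, 9, 10, 11
Level 2: 3, 5, 6, 7, 12, 13
Level 3: 2

1, 4, 8, 9, 10, 11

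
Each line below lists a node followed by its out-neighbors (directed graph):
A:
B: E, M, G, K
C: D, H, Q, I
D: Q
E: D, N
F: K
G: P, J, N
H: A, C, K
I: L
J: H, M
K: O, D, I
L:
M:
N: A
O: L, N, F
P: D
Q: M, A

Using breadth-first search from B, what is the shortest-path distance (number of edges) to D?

2

Level 0: B
Level 1: E, G, K, M
Level 2: D, I, J, N, O, P
Level 3: A, F, H, L, Q
Level 4: C
D first appears at level 2.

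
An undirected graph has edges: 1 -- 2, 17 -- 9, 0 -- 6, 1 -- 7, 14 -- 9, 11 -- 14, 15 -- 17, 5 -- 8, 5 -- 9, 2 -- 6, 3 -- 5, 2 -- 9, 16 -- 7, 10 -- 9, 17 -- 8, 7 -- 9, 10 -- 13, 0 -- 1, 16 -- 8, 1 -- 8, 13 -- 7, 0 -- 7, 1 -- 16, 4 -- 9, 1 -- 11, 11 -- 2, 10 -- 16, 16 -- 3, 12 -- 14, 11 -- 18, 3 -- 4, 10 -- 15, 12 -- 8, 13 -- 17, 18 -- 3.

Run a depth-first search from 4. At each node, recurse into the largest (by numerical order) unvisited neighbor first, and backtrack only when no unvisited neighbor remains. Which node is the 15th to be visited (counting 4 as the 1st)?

Visit 4
4 → 9
9 → 17
17 → 15
15 → 10
10 → 16
16 → 8
8 → 12
12 → 14
14 → 11
11 → 18
18 → 3
3 → 5
11 → 2
2 → 6
6 → 0
0 → 7
7 → 13
7 → 1

Visit order: 4, 9, 17, 15, 10, 16, 8, 12, 14, 11, 18, 3, 5, 2, 6, 0, 7, 13, 1

6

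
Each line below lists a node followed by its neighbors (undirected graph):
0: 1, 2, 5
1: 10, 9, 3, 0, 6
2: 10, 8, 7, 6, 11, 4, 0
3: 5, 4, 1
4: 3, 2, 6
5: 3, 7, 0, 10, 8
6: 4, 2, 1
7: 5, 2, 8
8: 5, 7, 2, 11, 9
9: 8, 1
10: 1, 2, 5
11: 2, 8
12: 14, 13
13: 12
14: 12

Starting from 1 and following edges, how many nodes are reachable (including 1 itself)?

12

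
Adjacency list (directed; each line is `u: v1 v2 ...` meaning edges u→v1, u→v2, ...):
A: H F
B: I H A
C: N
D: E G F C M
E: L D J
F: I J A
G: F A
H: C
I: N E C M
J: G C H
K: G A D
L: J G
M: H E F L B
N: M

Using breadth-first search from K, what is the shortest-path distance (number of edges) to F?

Level 0: K
Level 1: A, D, G
Level 2: C, E, F, H, M
Level 3: B, I, J, L, N
F first appears at level 2.

2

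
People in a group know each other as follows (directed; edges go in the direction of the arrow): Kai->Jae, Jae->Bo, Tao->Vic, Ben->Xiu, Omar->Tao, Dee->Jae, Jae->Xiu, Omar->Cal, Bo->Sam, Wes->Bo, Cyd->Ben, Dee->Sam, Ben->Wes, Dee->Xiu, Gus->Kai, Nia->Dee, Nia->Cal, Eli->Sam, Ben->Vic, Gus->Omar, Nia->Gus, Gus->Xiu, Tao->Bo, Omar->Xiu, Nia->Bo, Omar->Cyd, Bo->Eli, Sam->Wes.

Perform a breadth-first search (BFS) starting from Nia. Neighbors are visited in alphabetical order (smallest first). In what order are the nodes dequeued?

Visit Nia; enqueue Bo, Cal, Dee, Gus → queue [Bo, Cal, Dee, Gus]
Visit Bo; enqueue Eli, Sam → queue [Cal, Dee, Gus, Eli, Sam]
Visit Cal → queue [Dee, Gus, Eli, Sam]
Visit Dee; enqueue Jae, Xiu → queue [Gus, Eli, Sam, Jae, Xiu]
Visit Gus; enqueue Kai, Omar → queue [Eli, Sam, Jae, Xiu, Kai, Omar]
Visit Eli → queue [Sam, Jae, Xiu, Kai, Omar]
Visit Sam; enqueue Wes → queue [Jae, Xiu, Kai, Omar, Wes]
Visit Jae → queue [Xiu, Kai, Omar, Wes]
Visit Xiu → queue [Kai, Omar, Wes]
Visit Kai → queue [Omar, Wes]
Visit Omar; enqueue Cyd, Tao → queue [Wes, Cyd, Tao]
Visit Wes → queue [Cyd, Tao]
Visit Cyd; enqueue Ben → queue [Tao, Ben]
Visit Tao; enqueue Vic → queue [Ben, Vic]
Visit Ben → queue [Vic]
Visit Vic → queue []

Nia, Bo, Cal, Dee, Gus, Eli, Sam, Jae, Xiu, Kai, Omar, Wes, Cyd, Tao, Ben, Vic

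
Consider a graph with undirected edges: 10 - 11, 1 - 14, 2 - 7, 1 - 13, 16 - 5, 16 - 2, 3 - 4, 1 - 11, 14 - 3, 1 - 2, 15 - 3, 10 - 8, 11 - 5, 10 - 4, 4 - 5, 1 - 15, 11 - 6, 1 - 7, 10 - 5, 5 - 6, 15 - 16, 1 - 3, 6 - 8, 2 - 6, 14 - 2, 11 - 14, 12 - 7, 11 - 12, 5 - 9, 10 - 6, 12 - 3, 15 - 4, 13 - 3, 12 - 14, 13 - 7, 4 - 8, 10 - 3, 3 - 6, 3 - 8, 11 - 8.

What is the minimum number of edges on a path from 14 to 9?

Level 0: 14
Level 1: 1, 2, 3, 11, 12
Level 2: 4, 5, 6, 7, 8, 10, 13, 15, 16
Level 3: 9
9 first appears at level 3.

3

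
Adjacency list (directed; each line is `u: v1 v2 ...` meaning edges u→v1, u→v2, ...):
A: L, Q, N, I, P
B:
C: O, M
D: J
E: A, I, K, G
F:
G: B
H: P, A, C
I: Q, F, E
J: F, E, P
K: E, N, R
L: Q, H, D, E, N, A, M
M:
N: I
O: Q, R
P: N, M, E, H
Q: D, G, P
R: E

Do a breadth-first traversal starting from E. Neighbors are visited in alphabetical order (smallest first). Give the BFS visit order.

Visit E; enqueue A, G, I, K → queue [A, G, I, K]
Visit A; enqueue L, N, P, Q → queue [G, I, K, L, N, P, Q]
Visit G; enqueue B → queue [I, K, L, N, P, Q, B]
Visit I; enqueue F → queue [K, L, N, P, Q, B, F]
Visit K; enqueue R → queue [L, N, P, Q, B, F, R]
Visit L; enqueue D, H, M → queue [N, P, Q, B, F, R, D, H, M]
Visit N → queue [P, Q, B, F, R, D, H, M]
Visit P → queue [Q, B, F, R, D, H, M]
Visit Q → queue [B, F, R, D, H, M]
Visit B → queue [F, R, D, H, M]
Visit F → queue [R, D, H, M]
Visit R → queue [D, H, M]
Visit D; enqueue J → queue [H, M, J]
Visit H; enqueue C → queue [M, J, C]
Visit M → queue [J, C]
Visit J → queue [C]
Visit C; enqueue O → queue [O]
Visit O → queue []

E, A, G, I, K, L, N, P, Q, B, F, R, D, H, M, J, C, O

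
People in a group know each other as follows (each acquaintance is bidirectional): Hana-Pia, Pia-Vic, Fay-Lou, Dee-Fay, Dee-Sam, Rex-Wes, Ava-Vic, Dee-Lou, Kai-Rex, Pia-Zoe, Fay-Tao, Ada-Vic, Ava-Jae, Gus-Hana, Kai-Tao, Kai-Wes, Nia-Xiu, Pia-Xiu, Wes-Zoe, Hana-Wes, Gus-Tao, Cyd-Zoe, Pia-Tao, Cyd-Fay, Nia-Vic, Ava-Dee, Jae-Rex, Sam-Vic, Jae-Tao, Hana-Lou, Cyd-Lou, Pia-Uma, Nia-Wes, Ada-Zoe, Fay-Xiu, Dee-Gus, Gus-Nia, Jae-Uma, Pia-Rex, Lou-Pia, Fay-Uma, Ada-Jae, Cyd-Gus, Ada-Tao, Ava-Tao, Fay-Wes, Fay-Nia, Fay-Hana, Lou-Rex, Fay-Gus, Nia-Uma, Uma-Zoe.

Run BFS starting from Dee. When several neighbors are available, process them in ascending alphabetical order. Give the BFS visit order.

Dee, Ava, Fay, Gus, Lou, Sam, Jae, Tao, Vic, Cyd, Hana, Nia, Uma, Wes, Xiu, Pia, Rex, Ada, Kai, Zoe

Visit Dee; enqueue Ava, Fay, Gus, Lou, Sam → queue [Ava, Fay, Gus, Lou, Sam]
Visit Ava; enqueue Jae, Tao, Vic → queue [Fay, Gus, Lou, Sam, Jae, Tao, Vic]
Visit Fay; enqueue Cyd, Hana, Nia, Uma, Wes, Xiu → queue [Gus, Lou, Sam, Jae, Tao, Vic, Cyd, Hana, Nia, Uma, Wes, Xiu]
Visit Gus → queue [Lou, Sam, Jae, Tao, Vic, Cyd, Hana, Nia, Uma, Wes, Xiu]
Visit Lou; enqueue Pia, Rex → queue [Sam, Jae, Tao, Vic, Cyd, Hana, Nia, Uma, Wes, Xiu, Pia, Rex]
Visit Sam → queue [Jae, Tao, Vic, Cyd, Hana, Nia, Uma, Wes, Xiu, Pia, Rex]
Visit Jae; enqueue Ada → queue [Tao, Vic, Cyd, Hana, Nia, Uma, Wes, Xiu, Pia, Rex, Ada]
Visit Tao; enqueue Kai → queue [Vic, Cyd, Hana, Nia, Uma, Wes, Xiu, Pia, Rex, Ada, Kai]
Visit Vic → queue [Cyd, Hana, Nia, Uma, Wes, Xiu, Pia, Rex, Ada, Kai]
Visit Cyd; enqueue Zoe → queue [Hana, Nia, Uma, Wes, Xiu, Pia, Rex, Ada, Kai, Zoe]
Visit Hana → queue [Nia, Uma, Wes, Xiu, Pia, Rex, Ada, Kai, Zoe]
Visit Nia → queue [Uma, Wes, Xiu, Pia, Rex, Ada, Kai, Zoe]
Visit Uma → queue [Wes, Xiu, Pia, Rex, Ada, Kai, Zoe]
Visit Wes → queue [Xiu, Pia, Rex, Ada, Kai, Zoe]
Visit Xiu → queue [Pia, Rex, Ada, Kai, Zoe]
Visit Pia → queue [Rex, Ada, Kai, Zoe]
Visit Rex → queue [Ada, Kai, Zoe]
Visit Ada → queue [Kai, Zoe]
Visit Kai → queue [Zoe]
Visit Zoe → queue []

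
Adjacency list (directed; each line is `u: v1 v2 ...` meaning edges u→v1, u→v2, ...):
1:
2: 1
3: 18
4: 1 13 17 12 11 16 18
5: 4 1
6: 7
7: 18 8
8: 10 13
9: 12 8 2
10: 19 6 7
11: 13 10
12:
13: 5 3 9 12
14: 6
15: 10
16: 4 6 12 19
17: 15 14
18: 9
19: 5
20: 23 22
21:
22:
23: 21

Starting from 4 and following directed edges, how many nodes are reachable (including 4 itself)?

19

BFS from 4 visits: 4, 1, 11, 12, 13, 16, 17, 18, 10, 3, 5, 9, 6, 19, 14, 15, 7, 2, 8
Reachable nodes: 19 of 23 total.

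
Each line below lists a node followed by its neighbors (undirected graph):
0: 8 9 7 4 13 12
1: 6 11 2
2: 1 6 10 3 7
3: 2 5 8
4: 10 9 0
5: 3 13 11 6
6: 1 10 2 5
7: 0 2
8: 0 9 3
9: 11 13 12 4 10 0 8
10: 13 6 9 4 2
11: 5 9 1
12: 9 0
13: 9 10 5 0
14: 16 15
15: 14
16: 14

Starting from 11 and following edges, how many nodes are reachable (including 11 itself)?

14

BFS from 11 visits: 11, 1, 5, 9, 2, 6, 3, 13, 0, 4, 8, 10, 12, 7
Reachable nodes: 14 of 17 total.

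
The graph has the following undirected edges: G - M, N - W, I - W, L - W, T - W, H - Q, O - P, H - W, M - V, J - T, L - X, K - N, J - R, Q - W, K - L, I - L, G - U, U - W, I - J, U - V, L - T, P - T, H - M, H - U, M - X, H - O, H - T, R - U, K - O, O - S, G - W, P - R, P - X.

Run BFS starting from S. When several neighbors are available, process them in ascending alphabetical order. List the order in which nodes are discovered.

S O H K P M Q T U W L N R X G V J I

Visit S; enqueue O → queue [O]
Visit O; enqueue H, K, P → queue [H, K, P]
Visit H; enqueue M, Q, T, U, W → queue [K, P, M, Q, T, U, W]
Visit K; enqueue L, N → queue [P, M, Q, T, U, W, L, N]
Visit P; enqueue R, X → queue [M, Q, T, U, W, L, N, R, X]
Visit M; enqueue G, V → queue [Q, T, U, W, L, N, R, X, G, V]
Visit Q → queue [T, U, W, L, N, R, X, G, V]
Visit T; enqueue J → queue [U, W, L, N, R, X, G, V, J]
Visit U → queue [W, L, N, R, X, G, V, J]
Visit W; enqueue I → queue [L, N, R, X, G, V, J, I]
Visit L → queue [N, R, X, G, V, J, I]
Visit N → queue [R, X, G, V, J, I]
Visit R → queue [X, G, V, J, I]
Visit X → queue [G, V, J, I]
Visit G → queue [V, J, I]
Visit V → queue [J, I]
Visit J → queue [I]
Visit I → queue []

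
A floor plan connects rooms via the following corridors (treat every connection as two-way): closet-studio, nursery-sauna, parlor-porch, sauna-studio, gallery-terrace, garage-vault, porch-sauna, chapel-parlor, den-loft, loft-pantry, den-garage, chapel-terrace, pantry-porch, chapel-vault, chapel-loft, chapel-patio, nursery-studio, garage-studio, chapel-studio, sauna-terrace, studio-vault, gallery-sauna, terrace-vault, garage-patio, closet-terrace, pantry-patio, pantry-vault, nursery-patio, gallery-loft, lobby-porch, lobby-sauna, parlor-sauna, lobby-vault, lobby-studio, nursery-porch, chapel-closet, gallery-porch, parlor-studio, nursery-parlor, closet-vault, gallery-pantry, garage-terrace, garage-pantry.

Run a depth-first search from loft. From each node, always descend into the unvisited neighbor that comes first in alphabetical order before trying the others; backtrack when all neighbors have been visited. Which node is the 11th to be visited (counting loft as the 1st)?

Visit loft
loft → chapel
chapel → closet
closet → studio
studio → garage
garage → den
garage → pantry
pantry → gallery
gallery → porch
porch → lobby
lobby → sauna
sauna → nursery
nursery → parlor
nursery → patio
sauna → terrace
terrace → vault

Visit order: loft, chapel, closet, studio, garage, den, pantry, gallery, porch, lobby, sauna, nursery, parlor, patio, terrace, vault

sauna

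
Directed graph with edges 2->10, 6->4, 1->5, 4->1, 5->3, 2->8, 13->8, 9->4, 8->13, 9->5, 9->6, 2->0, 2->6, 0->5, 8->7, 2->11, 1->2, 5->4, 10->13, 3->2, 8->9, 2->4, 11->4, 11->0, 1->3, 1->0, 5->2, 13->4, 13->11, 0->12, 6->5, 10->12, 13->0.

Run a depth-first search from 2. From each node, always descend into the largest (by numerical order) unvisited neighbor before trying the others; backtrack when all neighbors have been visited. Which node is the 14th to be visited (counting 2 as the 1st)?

Visit 2
2 → 11
11 → 4
4 → 1
1 → 5
5 → 3
1 → 0
0 → 12
2 → 10
10 → 13
13 → 8
8 → 9
9 → 6
8 → 7

Visit order: 2, 11, 4, 1, 5, 3, 0, 12, 10, 13, 8, 9, 6, 7

7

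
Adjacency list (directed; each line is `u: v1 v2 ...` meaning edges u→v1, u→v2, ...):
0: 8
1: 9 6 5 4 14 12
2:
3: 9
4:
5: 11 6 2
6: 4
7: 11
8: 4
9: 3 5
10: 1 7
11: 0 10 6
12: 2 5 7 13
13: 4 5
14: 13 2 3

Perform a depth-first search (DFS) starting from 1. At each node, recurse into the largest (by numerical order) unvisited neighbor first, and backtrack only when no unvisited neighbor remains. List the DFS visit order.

Visit 1
1 → 14
14 → 13
13 → 5
5 → 11
11 → 10
10 → 7
11 → 6
6 → 4
11 → 0
0 → 8
5 → 2
14 → 3
3 → 9
1 → 12

1 → 14 → 13 → 5 → 11 → 10 → 7 → 6 → 4 → 0 → 8 → 2 → 3 → 9 → 12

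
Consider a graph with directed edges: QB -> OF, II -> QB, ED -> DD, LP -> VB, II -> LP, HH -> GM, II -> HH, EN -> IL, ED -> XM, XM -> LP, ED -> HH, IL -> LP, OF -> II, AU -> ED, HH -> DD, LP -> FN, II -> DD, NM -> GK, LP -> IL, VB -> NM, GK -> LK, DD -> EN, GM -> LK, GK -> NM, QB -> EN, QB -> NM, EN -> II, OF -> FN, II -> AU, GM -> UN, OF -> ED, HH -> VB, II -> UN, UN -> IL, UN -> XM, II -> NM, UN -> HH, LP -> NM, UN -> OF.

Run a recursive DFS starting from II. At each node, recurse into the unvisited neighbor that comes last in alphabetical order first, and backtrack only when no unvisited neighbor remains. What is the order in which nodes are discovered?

II → UN → XM → LP → VB → NM → GK → LK → IL → FN → OF → ED → HH → GM → DD → EN → QB → AU

Visit II
II → UN
UN → XM
XM → LP
LP → VB
VB → NM
NM → GK
GK → LK
LP → IL
LP → FN
UN → OF
OF → ED
ED → HH
HH → GM
HH → DD
DD → EN
II → QB
II → AU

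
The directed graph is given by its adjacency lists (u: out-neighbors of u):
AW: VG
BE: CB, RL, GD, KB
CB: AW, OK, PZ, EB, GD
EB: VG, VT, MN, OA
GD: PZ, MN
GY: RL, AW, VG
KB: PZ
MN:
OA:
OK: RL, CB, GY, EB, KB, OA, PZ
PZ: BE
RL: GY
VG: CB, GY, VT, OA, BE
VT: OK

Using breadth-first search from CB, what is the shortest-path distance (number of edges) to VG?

2

Level 0: CB
Level 1: AW, EB, GD, OK, PZ
Level 2: BE, GY, KB, MN, OA, RL, VG, VT
VG first appears at level 2.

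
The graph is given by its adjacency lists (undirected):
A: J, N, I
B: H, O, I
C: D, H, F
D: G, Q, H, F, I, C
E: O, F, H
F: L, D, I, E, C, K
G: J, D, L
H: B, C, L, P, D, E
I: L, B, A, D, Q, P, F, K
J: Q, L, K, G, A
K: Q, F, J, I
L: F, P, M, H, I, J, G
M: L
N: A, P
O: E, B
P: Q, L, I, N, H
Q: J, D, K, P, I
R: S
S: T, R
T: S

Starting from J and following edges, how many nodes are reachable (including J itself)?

17

BFS from J visits: J, A, G, K, L, Q, I, N, D, F, H, M, P, B, C, E, O
Reachable nodes: 17 of 20 total.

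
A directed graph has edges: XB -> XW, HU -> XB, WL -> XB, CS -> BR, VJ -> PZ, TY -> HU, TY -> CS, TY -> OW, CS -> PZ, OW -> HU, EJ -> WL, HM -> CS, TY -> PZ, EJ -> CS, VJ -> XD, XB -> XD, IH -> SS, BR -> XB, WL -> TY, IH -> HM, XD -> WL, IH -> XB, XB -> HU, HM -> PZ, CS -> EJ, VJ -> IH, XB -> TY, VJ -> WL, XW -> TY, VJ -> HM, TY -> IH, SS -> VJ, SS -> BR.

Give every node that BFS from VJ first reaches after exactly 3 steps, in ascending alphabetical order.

BR, EJ, HU, OW, XW

Level 0: VJ
Level 1: HM, IH, PZ, WL, XD
Level 2: CS, SS, TY, XB
Level 3: BR, EJ, HU, OW, XW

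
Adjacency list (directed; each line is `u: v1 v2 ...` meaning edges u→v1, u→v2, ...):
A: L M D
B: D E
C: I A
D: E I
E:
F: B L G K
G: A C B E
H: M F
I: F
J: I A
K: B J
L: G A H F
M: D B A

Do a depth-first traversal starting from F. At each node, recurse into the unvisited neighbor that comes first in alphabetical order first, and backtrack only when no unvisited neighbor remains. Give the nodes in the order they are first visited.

F -> B -> D -> E -> I -> G -> A -> L -> H -> M -> C -> K -> J

Visit F
F → B
B → D
D → E
D → I
F → G
G → A
A → L
L → H
H → M
G → C
F → K
K → J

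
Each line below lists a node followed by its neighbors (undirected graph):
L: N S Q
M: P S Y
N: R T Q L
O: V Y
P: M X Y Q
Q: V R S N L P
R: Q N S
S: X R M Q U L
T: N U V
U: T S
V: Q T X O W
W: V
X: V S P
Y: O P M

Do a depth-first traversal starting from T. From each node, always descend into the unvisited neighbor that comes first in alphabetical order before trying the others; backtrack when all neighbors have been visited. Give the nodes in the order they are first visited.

Visit T
T → N
N → L
L → Q
Q → P
P → M
M → S
S → R
S → U
S → X
X → V
V → O
O → Y
V → W

T, N, L, Q, P, M, S, R, U, X, V, O, Y, W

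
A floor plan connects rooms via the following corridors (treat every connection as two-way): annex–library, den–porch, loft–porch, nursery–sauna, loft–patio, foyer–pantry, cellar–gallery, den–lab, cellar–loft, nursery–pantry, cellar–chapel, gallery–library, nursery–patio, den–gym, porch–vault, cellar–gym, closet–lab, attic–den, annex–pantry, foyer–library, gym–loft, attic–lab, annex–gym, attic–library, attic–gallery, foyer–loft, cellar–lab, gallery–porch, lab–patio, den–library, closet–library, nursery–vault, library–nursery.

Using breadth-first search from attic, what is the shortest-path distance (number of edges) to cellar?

2

Level 0: attic
Level 1: den, gallery, lab, library
Level 2: annex, cellar, closet, foyer, gym, nursery, patio, porch
Level 3: chapel, loft, pantry, sauna, vault
cellar first appears at level 2.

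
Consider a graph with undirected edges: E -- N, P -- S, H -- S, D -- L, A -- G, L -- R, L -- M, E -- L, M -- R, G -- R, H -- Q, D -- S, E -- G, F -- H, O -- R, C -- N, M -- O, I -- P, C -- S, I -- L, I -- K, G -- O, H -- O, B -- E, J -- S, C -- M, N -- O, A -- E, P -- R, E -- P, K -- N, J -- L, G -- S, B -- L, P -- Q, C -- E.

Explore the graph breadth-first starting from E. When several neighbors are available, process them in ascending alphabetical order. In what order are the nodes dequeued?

Visit E; enqueue A, B, C, G, L, N, P → queue [A, B, C, G, L, N, P]
Visit A → queue [B, C, G, L, N, P]
Visit B → queue [C, G, L, N, P]
Visit C; enqueue M, S → queue [G, L, N, P, M, S]
Visit G; enqueue O, R → queue [L, N, P, M, S, O, R]
Visit L; enqueue D, I, J → queue [N, P, M, S, O, R, D, I, J]
Visit N; enqueue K → queue [P, M, S, O, R, D, I, J, K]
Visit P; enqueue Q → queue [M, S, O, R, D, I, J, K, Q]
Visit M → queue [S, O, R, D, I, J, K, Q]
Visit S; enqueue H → queue [O, R, D, I, J, K, Q, H]
Visit O → queue [R, D, I, J, K, Q, H]
Visit R → queue [D, I, J, K, Q, H]
Visit D → queue [I, J, K, Q, H]
Visit I → queue [J, K, Q, H]
Visit J → queue [K, Q, H]
Visit K → queue [Q, H]
Visit Q → queue [H]
Visit H; enqueue F → queue [F]
Visit F → queue []

E A B C G L N P M S O R D I J K Q H F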